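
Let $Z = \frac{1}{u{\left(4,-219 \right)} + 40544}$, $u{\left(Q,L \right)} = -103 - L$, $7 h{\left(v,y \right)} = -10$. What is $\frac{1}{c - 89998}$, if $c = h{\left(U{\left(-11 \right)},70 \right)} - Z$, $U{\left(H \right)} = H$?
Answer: $- \frac{284620}{25615637367} \approx -1.1111 \cdot 10^{-5}$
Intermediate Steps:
$h{\left(v,y \right)} = - \frac{10}{7}$ ($h{\left(v,y \right)} = \frac{1}{7} \left(-10\right) = - \frac{10}{7}$)
$Z = \frac{1}{40660}$ ($Z = \frac{1}{\left(-103 - -219\right) + 40544} = \frac{1}{\left(-103 + 219\right) + 40544} = \frac{1}{116 + 40544} = \frac{1}{40660} \approx 2.4594 \cdot 10^{-5}$)
$c = - \frac{406607}{284620}$ ($c = - \frac{10}{7} - \frac{1}{40660} = - \frac{406607}{284620} \approx -1.4286$)
$\frac{1}{c - 89998} = \frac{1}{- \frac{406607}{284620} - 89998} = \frac{1}{- \frac{25615637367}{284620}} = - \frac{284620}{25615637367}$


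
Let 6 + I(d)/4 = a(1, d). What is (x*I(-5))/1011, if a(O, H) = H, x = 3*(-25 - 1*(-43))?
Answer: -792/337 ≈ -2.3501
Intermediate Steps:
x = 54 (x = 3*(-25 + 43) = 3*18 = 54)
I(d) = -24 + 4*d
(x*I(-5))/1011 = (54*(-24 + 4*(-5)))/1011 = (54*(-24 - 20))*(1/1011) = (54*(-44))*(1/1011) = -2376*1/1011 = -792/337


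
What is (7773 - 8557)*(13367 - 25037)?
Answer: 9149280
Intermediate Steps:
(7773 - 8557)*(13367 - 25037) = -784*(-11670) = 9149280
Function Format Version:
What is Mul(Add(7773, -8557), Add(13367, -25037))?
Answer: 9149280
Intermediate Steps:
Mul(Add(7773, -8557), Add(13367, -25037)) = Mul(-784, -11670) = 9149280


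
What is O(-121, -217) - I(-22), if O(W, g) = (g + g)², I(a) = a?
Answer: 188378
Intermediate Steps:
O(W, g) = 4*g² (O(W, g) = (2*g)² = 4*g²)
O(-121, -217) - I(-22) = 4*(-217)² - 1*(-22) = 4*47089 + 22 = 188356 + 22 = 188378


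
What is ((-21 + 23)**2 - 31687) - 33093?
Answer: -64776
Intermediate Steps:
((-21 + 23)**2 - 31687) - 33093 = (2**2 - 31687) - 33093 = (4 - 31687) - 33093 = -31683 - 33093 = -64776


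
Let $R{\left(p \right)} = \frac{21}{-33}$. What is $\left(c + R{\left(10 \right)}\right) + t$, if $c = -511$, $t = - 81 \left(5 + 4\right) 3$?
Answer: $- \frac{29685}{11} \approx -2698.6$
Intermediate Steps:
$R{\left(p \right)} = - \frac{7}{11}$ ($R{\left(p \right)} = 21 \left(- \frac{1}{33}\right) = - \frac{7}{11}$)
$t = -2187$ ($t = - 81 \cdot 9 \cdot 3 = \left(-81\right) 27 = -2187$)
$\left(c + R{\left(10 \right)}\right) + t = \left(-511 - \frac{7}{11}\right) - 2187 = - \frac{5628}{11} - 2187 = - \frac{29685}{11}$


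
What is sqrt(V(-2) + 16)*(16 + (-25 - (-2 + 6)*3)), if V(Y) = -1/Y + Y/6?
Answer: -7*sqrt(582)/2 ≈ -84.436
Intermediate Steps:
V(Y) = -1/Y + Y/6 (V(Y) = -1/Y + Y*(1/6) = -1/Y + Y/6)
sqrt(V(-2) + 16)*(16 + (-25 - (-2 + 6)*3)) = sqrt((-1/(-2) + (1/6)*(-2)) + 16)*(16 + (-25 - (-2 + 6)*3)) = sqrt((-1*(-1/2) - 1/3) + 16)*(16 + (-25 - 4*3)) = sqrt((1/2 - 1/3) + 16)*(16 + (-25 - 1*12)) = sqrt(1/6 + 16)*(16 + (-25 - 12)) = sqrt(97/6)*(16 - 37) = (sqrt(582)/6)*(-21) = -7*sqrt(582)/2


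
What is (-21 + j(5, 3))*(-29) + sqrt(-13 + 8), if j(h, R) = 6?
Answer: 435 + I*sqrt(5) ≈ 435.0 + 2.2361*I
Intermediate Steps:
(-21 + j(5, 3))*(-29) + sqrt(-13 + 8) = (-21 + 6)*(-29) + sqrt(-13 + 8) = -15*(-29) + sqrt(-5) = 435 + I*sqrt(5)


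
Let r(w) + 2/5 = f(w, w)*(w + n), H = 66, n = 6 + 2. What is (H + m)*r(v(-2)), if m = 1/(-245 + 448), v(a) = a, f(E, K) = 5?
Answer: 1983052/1015 ≈ 1953.7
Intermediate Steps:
n = 8
m = 1/203 ≈ 0.0049261
r(w) = 198/5 + 5*w (r(w) = -⅖ + 5*(w + 8) = -⅖ + 5*(8 + w) = -⅖ + (40 + 5*w) = 198/5 + 5*w)
(H + m)*r(v(-2)) = (66 + 1/203)*(198/5 + 5*(-2)) = 13399*(198/5 - 10)/203 = (13399/203)*(148/5) = 1983052/1015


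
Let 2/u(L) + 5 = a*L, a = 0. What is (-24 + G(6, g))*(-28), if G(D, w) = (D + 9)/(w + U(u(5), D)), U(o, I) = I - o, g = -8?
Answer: 1869/2 ≈ 934.50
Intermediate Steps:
u(L) = -⅖ (u(L) = 2/(-5 + 0*L) = 2/(-5 + 0) = 2/(-5) = 2*(-⅕) = -⅖)
G(D, w) = (9 + D)/(⅖ + D + w) (G(D, w) = (D + 9)/(w + (D - 1*(-⅖))) = (9 + D)/(w + (D + ⅖)) = (9 + D)/(w + (⅖ + D)) = (9 + D)/(⅖ + D + w))
(-24 + G(6, g))*(-28) = (-24 + 5*(9 + 6)/(2 + 5*6 + 5*(-8)))*(-28) = (-24 + 5*15/(2 + 30 - 40))*(-28) = (-24 + 5*15/(-8))*(-28) = (-24 + 5*(-⅛)*15)*(-28) = (-24 - 75/8)*(-28) = -267/8*(-28) = 1869/2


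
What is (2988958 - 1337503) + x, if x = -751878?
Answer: 899577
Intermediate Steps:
(2988958 - 1337503) + x = (2988958 - 1337503) - 751878 = 1651455 - 751878 = 899577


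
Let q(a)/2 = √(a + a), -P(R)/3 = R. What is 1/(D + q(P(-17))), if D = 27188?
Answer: 6797/184796734 - √102/369593468 ≈ 3.6754e-5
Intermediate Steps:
P(R) = -3*R
q(a) = 2*√2*√a (q(a) = 2*√(a + a) = 2*√(2*a) = 2*(√2*√a) = 2*√2*√a)
1/(D + q(P(-17))) = 1/(27188 + 2*√2*√(-3*(-17))) = 1/(27188 + 2*√2*√51) = 1/(27188 + 2*√102)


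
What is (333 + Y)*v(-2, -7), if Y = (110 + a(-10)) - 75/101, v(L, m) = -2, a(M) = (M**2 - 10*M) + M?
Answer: -127716/101 ≈ -1264.5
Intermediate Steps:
a(M) = M**2 - 9*M
Y = 30225/101 (Y = (110 - 10*(-9 - 10)) - 75/101 = (110 - 10*(-19)) - 75*1/101 = (110 + 190) - 75/101 = 300 - 75/101 = 30225/101 ≈ 299.26)
(333 + Y)*v(-2, -7) = (333 + 30225/101)*(-2) = (63858/101)*(-2) = -127716/101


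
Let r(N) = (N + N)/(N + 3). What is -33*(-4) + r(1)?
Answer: 265/2 ≈ 132.50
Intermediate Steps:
r(N) = 2*N/(3 + N) (r(N) = (2*N)/(3 + N) = 2*N/(3 + N))
-33*(-4) + r(1) = -33*(-4) + 2*1/(3 + 1) = 132 + 2*1/4 = 132 + 2*1*(¼) = 132 + ½ = 265/2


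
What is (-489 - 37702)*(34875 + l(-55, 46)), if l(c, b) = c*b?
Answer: -1235287895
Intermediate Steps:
l(c, b) = b*c
(-489 - 37702)*(34875 + l(-55, 46)) = (-489 - 37702)*(34875 + 46*(-55)) = -38191*(34875 - 2530) = -38191*32345 = -1235287895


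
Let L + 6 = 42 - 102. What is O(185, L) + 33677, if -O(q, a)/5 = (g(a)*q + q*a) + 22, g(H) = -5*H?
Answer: -210633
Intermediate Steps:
L = -66 (L = -6 + (42 - 102) = -6 - 60 = -66)
O(q, a) = -110 + 20*a*q (O(q, a) = -5*(((-5*a)*q + q*a) + 22) = -5*((-5*a*q + a*q) + 22) = -5*(-4*a*q + 22) = -5*(22 - 4*a*q) = -110 + 20*a*q)
O(185, L) + 33677 = (-110 + 20*(-66)*185) + 33677 = (-110 - 244200) + 33677 = -244310 + 33677 = -210633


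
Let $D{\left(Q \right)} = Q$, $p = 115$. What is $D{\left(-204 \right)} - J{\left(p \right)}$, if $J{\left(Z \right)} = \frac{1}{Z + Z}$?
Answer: $- \frac{46921}{230} \approx -204.0$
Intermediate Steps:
$J{\left(Z \right)} = \frac{1}{2 Z}$
$D{\left(-204 \right)} - J{\left(p \right)} = -204 - \frac{1}{2 \cdot 115} = -204 - \frac{1}{2} \cdot \frac{1}{115} = -204 - \frac{1}{230} = - \frac{46921}{230}$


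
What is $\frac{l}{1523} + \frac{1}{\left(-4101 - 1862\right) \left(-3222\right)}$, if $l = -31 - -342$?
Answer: $\frac{5975177969}{29261073078} \approx 0.2042$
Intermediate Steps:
$l = 311$ ($l = -31 + 342 = 311$)
$\frac{l}{1523} + \frac{1}{\left(-4101 - 1862\right) \left(-3222\right)} = \frac{311}{1523} + \frac{1}{\left(-4101 - 1862\right) \left(-3222\right)} = 311 \cdot \frac{1}{1523} + \frac{1}{-5963} \left(- \frac{1}{3222}\right) = \frac{311}{1523} - - \frac{1}{19212786} = \frac{311}{1523} + \frac{1}{19212786} = \frac{5975177969}{29261073078}$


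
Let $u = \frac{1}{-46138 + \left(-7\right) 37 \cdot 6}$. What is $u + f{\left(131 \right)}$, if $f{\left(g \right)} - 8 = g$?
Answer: $\frac{6629187}{47692} \approx 139.0$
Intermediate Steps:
$f{\left(g \right)} = 8 + g$
$u = - \frac{1}{47692}$ ($u = \frac{1}{-46138 - 1554} = \frac{1}{-47692} = - \frac{1}{47692} \approx -2.0968 \cdot 10^{-5}$)
$u + f{\left(131 \right)} = - \frac{1}{47692} + \left(8 + 131\right) = - \frac{1}{47692} + 139 = \frac{6629187}{47692}$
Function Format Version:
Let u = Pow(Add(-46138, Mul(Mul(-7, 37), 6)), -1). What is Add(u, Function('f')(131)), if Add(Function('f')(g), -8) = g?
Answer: Rational(6629187, 47692) ≈ 139.00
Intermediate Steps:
Function('f')(g) = Add(8, g)
u = Rational(-1, 47692) (u = Pow(Add(-46138, Mul(-259, 6)), -1) = Pow(Add(-46138, -1554), -1) = Pow(-47692, -1) = Rational(-1, 47692) ≈ -2.0968e-5)
Add(u, Function('f')(131)) = Add(Rational(-1, 47692), Add(8, 131)) = Add(Rational(-1, 47692), 139) = Rational(6629187, 47692)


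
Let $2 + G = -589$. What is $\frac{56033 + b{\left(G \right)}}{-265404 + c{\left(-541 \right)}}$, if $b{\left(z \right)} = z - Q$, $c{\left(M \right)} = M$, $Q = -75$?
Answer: $- \frac{55517}{265945} \approx -0.20875$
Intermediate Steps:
$G = -591$ ($G = -2 - 589 = -591$)
$b{\left(z \right)} = 75 + z$ ($b{\left(z \right)} = z - -75 = z + 75 = 75 + z$)
$\frac{56033 + b{\left(G \right)}}{-265404 + c{\left(-541 \right)}} = \frac{56033 + \left(75 - 591\right)}{-265404 - 541} = \frac{56033 - 516}{-265945} = 55517 \left(- \frac{1}{265945}\right) = - \frac{55517}{265945}$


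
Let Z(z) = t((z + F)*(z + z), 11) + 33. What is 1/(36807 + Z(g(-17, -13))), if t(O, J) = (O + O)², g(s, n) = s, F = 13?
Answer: 1/110824 ≈ 9.0233e-6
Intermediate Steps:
t(O, J) = 4*O² (t(O, J) = (2*O)² = 4*O²)
Z(z) = 33 + 16*z²*(13 + z)² (Z(z) = 4*((z + 13)*(z + z))² + 33 = 4*((13 + z)*(2*z))² + 33 = 4*(2*z*(13 + z))² + 33 = 4*(4*z²*(13 + z)²) + 33 = 16*z²*(13 + z)² + 33 = 33 + 16*z²*(13 + z)²)
1/(36807 + Z(g(-17, -13))) = 1/(36807 + (33 + 16*(-17)²*(13 - 17)²)) = 1/(36807 + (33 + 16*289*(-4)²)) = 1/(36807 + (33 + 16*289*16)) = 1/(36807 + (33 + 73984)) = 1/(36807 + 74017) = 1/110824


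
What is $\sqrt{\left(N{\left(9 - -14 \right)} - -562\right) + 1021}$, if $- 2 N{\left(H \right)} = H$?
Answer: $\frac{\sqrt{6286}}{2} \approx 39.642$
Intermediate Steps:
$N{\left(H \right)} = - \frac{H}{2}$
$\sqrt{\left(N{\left(9 - -14 \right)} - -562\right) + 1021} = \sqrt{\left(- \frac{9 - -14}{2} - -562\right) + 1021} = \sqrt{\left(- \frac{9 + 14}{2} + 562\right) + 1021} = \sqrt{\left(\left(- \frac{1}{2}\right) 23 + 562\right) + 1021} = \sqrt{\left(- \frac{23}{2} + 562\right) + 1021} = \sqrt{\frac{1101}{2} + 1021} = \sqrt{\frac{3143}{2}} = \frac{\sqrt{6286}}{2}$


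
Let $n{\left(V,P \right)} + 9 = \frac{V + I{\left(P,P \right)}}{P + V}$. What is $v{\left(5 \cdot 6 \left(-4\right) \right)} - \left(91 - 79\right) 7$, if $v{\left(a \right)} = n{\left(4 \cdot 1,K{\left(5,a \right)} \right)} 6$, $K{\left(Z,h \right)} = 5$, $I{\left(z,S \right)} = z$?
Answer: $-132$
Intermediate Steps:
$n{\left(V,P \right)} = -8$ ($n{\left(V,P \right)} = -9 + \frac{V + P}{P + V} = -9 + \frac{P + V}{P + V} = -9 + 1 = -8$)
$v{\left(a \right)} = -48$ ($v{\left(a \right)} = \left(-8\right) 6 = -48$)
$v{\left(5 \cdot 6 \left(-4\right) \right)} - \left(91 - 79\right) 7 = -48 - \left(91 - 79\right) 7 = -48 - 12 \cdot 7 = -48 - 84 = -132$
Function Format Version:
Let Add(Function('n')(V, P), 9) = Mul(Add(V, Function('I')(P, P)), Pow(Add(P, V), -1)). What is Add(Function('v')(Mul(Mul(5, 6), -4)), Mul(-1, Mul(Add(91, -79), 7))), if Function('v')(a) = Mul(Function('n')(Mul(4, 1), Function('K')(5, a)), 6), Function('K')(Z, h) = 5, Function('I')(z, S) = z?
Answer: -132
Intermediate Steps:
Function('n')(V, P) = -8 (Function('n')(V, P) = Add(-9, Mul(Add(V, P), Pow(Add(P, V), -1))) = Add(-9, Mul(Add(P, V), Pow(Add(P, V), -1))) = Add(-9, 1) = -8)
Function('v')(a) = -48 (Function('v')(a) = Mul(-8, 6) = -48)
Add(Function('v')(Mul(Mul(5, 6), -4)), Mul(-1, Mul(Add(91, -79), 7))) = Add(-48, Mul(-1, Mul(Add(91, -79), 7))) = Add(-48, Mul(-1, Mul(12, 7))) = Add(-48, Mul(-1, 84)) = Add(-48, -84) = -132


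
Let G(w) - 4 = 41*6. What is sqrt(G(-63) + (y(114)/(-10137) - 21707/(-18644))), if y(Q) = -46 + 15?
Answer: 11*sqrt(19288191547731)/3048294 ≈ 15.848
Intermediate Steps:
y(Q) = -31
G(w) = 250 (G(w) = 4 + 41*6 = 4 + 246 = 250)
sqrt(G(-63) + (y(114)/(-10137) - 21707/(-18644))) = sqrt(250 + (-31/(-10137) - 21707/(-18644))) = sqrt(250 + (-31*(-1/10137) - 21707*(-1/18644))) = sqrt(250 + (1/327 + 21707/18644)) = sqrt(250 + 7116833/6096588) = sqrt(1531263833/6096588) = 11*sqrt(19288191547731)/3048294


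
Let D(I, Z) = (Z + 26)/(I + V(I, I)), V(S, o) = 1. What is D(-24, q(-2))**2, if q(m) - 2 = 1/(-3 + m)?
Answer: 19321/13225 ≈ 1.4609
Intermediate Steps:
q(m) = 2 + 1/(-3 + m)
D(I, Z) = (26 + Z)/(1 + I) (D(I, Z) = (Z + 26)/(I + 1) = (26 + Z)/(1 + I))
D(-24, q(-2))**2 = ((26 + (-5 + 2*(-2))/(-3 - 2))/(1 - 24))**2 = ((26 + (-5 - 4)/(-5))/(-23))**2 = (-(26 - 1/5*(-9))/23)**2 = (-(26 + 9/5)/23)**2 = (-1/23*139/5)**2 = (-139/115)**2 = 19321/13225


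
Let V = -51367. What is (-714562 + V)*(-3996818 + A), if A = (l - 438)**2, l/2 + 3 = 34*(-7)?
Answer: 2412996508322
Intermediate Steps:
l = -482 (l = -6 + 2*(34*(-7)) = -6 + 2*(-238) = -6 - 476 = -482)
A = 846400 (A = (-482 - 438)**2 = (-920)**2 = 846400)
(-714562 + V)*(-3996818 + A) = (-714562 - 51367)*(-3996818 + 846400) = -765929*(-3150418) = 2412996508322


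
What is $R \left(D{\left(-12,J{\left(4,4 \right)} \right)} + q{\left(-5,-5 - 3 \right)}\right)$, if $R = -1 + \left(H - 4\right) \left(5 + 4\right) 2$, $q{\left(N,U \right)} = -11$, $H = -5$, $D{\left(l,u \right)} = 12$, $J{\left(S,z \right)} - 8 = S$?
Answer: $-163$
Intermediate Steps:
$J{\left(S,z \right)} = 8 + S$
$R = -163$ ($R = -1 + \left(-5 - 4\right) \left(5 + 4\right) 2 = -1 + \left(-9\right) 9 \cdot 2 = -1 - 162 = -163$)
$R \left(D{\left(-12,J{\left(4,4 \right)} \right)} + q{\left(-5,-5 - 3 \right)}\right) = - 163 \left(12 - 11\right) = \left(-163\right) 1 = -163$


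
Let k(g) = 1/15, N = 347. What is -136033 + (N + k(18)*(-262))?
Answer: -2035552/15 ≈ -1.3570e+5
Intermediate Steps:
k(g) = 1/15
-136033 + (N + k(18)*(-262)) = -136033 + (347 + (1/15)*(-262)) = -136033 + (347 - 262/15) = -136033 + 4943/15 = -2035552/15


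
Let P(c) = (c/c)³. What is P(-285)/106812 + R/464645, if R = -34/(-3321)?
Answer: 57285839/6104448394020 ≈ 9.3843e-6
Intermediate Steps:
P(c) = 1 (P(c) = 1³ = 1)
R = 34/3321 (R = -34*(-1/3321) = 34/3321 ≈ 0.010238)
P(-285)/106812 + R/464645 = 1/106812 + (34/3321)/464645 = 1*(1/106812) + (34/3321)*(1/464645) = 1/106812 + 34/1543086045 = 57285839/6104448394020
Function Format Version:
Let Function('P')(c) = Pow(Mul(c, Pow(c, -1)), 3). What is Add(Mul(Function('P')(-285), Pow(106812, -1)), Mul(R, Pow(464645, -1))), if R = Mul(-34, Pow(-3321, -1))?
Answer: Rational(57285839, 6104448394020) ≈ 9.3843e-6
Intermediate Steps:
Function('P')(c) = 1 (Function('P')(c) = Pow(1, 3) = 1)
R = Rational(34, 3321) (R = Mul(-34, Rational(-1, 3321)) = Rational(34, 3321) ≈ 0.010238)
Add(Mul(Function('P')(-285), Pow(106812, -1)), Mul(R, Pow(464645, -1))) = Add(Mul(1, Pow(106812, -1)), Mul(Rational(34, 3321), Pow(464645, -1))) = Add(Mul(1, Rational(1, 106812)), Mul(Rational(34, 3321), Rational(1, 464645))) = Add(Rational(1, 106812), Rational(34, 1543086045)) = Rational(57285839, 6104448394020)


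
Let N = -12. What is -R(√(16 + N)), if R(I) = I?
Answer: -2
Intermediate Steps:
-R(√(16 + N)) = -√(16 - 12) = -√4 = -1*2 = -2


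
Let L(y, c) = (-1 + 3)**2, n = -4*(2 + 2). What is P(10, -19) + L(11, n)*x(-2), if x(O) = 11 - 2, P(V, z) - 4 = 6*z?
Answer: -74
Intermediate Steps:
P(V, z) = 4 + 6*z
x(O) = 9
n = -16 (n = -4*4 = -16)
L(y, c) = 4 (L(y, c) = 2**2 = 4)
P(10, -19) + L(11, n)*x(-2) = (4 + 6*(-19)) + 4*9 = (4 - 114) + 36 = -110 + 36 = -74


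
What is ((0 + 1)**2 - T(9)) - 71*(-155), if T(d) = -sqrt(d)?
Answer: 11009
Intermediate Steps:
((0 + 1)**2 - T(9)) - 71*(-155) = ((0 + 1)**2 - (-1)*sqrt(9)) - 71*(-155) = (1**2 - (-1)*3) + 11005 = (1 - 1*(-3)) + 11005 = (1 + 3) + 11005 = 4 + 11005 = 11009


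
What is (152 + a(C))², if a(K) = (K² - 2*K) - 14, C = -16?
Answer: 181476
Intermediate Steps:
a(K) = -14 + K² - 2*K
(152 + a(C))² = (152 + (-14 + (-16)² - 2*(-16)))² = (152 + (-14 + 256 + 32))² = (152 + 274)² = 426² = 181476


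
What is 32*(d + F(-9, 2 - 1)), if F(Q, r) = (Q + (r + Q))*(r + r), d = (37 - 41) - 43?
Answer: -2592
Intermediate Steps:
d = -47 (d = -4 - 43 = -47)
F(Q, r) = 2*r*(r + 2*Q) (F(Q, r) = (Q + (Q + r))*(2*r) = (r + 2*Q)*(2*r) = 2*r*(r + 2*Q))
32*(d + F(-9, 2 - 1)) = 32*(-47 + 2*(2 - 1)*((2 - 1) + 2*(-9))) = 32*(-47 + 2*1*(1 - 18)) = 32*(-47 + 2*1*(-17)) = 32*(-47 - 34) = 32*(-81) = -2592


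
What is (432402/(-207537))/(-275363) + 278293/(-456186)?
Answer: -279012178075123/457370570431038 ≈ -0.61003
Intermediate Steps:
(432402/(-207537))/(-275363) + 278293/(-456186) = (432402*(-1/207537))*(-1/275363) + 278293*(-1/456186) = -7586/3641*(-1/275363) - 278293/456186 = 7586/1002596683 - 278293/456186 = -279012178075123/457370570431038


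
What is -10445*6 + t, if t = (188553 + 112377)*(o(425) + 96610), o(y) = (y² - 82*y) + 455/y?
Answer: 1240000018386/17 ≈ 7.2941e+10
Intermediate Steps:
o(y) = y² - 82*y + 455/y
t = 1240001083776/17 (t = (188553 + 112377)*((455 + 425²*(-82 + 425))/425 + 96610) = 300930*((455 + 180625*343)/425 + 96610) = 300930*((455 + 61954375)/425 + 96610) = 300930*((1/425)*61954830 + 96610) = 300930*(12390966/85 + 96610) = 300930*(20602816/85) = 1240001083776/17 ≈ 7.2941e+10)
-10445*6 + t = -10445*6 + 1240001083776/17 = -62670 + 1240001083776/17 = 1240000018386/17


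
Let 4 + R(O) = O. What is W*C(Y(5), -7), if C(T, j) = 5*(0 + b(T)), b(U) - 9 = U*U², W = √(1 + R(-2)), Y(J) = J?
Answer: 670*I*√5 ≈ 1498.2*I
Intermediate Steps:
R(O) = -4 + O
W = I*√5 (W = √(1 + (-4 - 2)) = √(1 - 6) = √(-5) = I*√5 ≈ 2.2361*I)
b(U) = 9 + U³ (b(U) = 9 + U*U² = 9 + U³)
C(T, j) = 45 + 5*T³ (C(T, j) = 5*(0 + (9 + T³)) = 5*(9 + T³) = 45 + 5*T³)
W*C(Y(5), -7) = (I*√5)*(45 + 5*5³) = (I*√5)*(45 + 5*125) = (I*√5)*(45 + 625) = (I*√5)*670 = 670*I*√5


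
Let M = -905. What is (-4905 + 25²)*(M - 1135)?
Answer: 8731200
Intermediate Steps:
(-4905 + 25²)*(M - 1135) = (-4905 + 25²)*(-905 - 1135) = (-4905 + 625)*(-2040) = -4280*(-2040) = 8731200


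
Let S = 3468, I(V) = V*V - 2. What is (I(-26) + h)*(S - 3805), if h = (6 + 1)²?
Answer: -243651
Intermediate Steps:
h = 49 (h = 7² = 49)
I(V) = -2 + V² (I(V) = V² - 2 = -2 + V²)
(I(-26) + h)*(S - 3805) = ((-2 + (-26)²) + 49)*(3468 - 3805) = ((-2 + 676) + 49)*(-337) = (674 + 49)*(-337) = 723*(-337) = -243651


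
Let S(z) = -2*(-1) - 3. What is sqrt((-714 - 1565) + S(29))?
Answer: 2*I*sqrt(570) ≈ 47.749*I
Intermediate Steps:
S(z) = -1 (S(z) = 2 - 3 = -1)
sqrt((-714 - 1565) + S(29)) = sqrt((-714 - 1565) - 1) = sqrt(-2279 - 1) = sqrt(-2280) = 2*I*sqrt(570)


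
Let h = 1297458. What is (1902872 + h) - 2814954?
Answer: 385376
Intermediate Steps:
(1902872 + h) - 2814954 = (1902872 + 1297458) - 2814954 = 3200330 - 2814954 = 385376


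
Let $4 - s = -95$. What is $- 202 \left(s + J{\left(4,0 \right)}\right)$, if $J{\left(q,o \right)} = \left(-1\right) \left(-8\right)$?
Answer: $-21614$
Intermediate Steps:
$s = 99$ ($s = 4 - -95 = 4 + 95 = 99$)
$J{\left(q,o \right)} = 8$
$- 202 \left(s + J{\left(4,0 \right)}\right) = - 202 \left(99 + 8\right) = \left(-202\right) 107 = -21614$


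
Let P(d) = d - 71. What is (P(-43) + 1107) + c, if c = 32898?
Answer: 33891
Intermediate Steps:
P(d) = -71 + d
(P(-43) + 1107) + c = ((-71 - 43) + 1107) + 32898 = (-114 + 1107) + 32898 = 993 + 32898 = 33891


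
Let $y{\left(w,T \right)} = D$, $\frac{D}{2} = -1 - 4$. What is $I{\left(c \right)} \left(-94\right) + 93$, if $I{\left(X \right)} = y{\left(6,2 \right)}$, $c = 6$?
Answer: $1033$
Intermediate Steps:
$D = -10$ ($D = 2 \left(-1 - 4\right) = 2 \left(-5\right) = -10$)
$y{\left(w,T \right)} = -10$
$I{\left(X \right)} = -10$
$I{\left(c \right)} \left(-94\right) + 93 = \left(-10\right) \left(-94\right) + 93 = 940 + 93 = 1033$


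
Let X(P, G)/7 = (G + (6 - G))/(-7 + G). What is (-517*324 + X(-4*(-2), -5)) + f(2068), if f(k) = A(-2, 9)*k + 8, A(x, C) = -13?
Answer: -388775/2 ≈ -1.9439e+5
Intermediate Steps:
X(P, G) = 42/(-7 + G) (X(P, G) = 7*((G + (6 - G))/(-7 + G)) = 7*(6/(-7 + G)) = 42/(-7 + G))
f(k) = 8 - 13*k (f(k) = -13*k + 8 = 8 - 13*k)
(-517*324 + X(-4*(-2), -5)) + f(2068) = (-517*324 + 42/(-7 - 5)) + (8 - 13*2068) = (-167508 + 42/(-12)) + (8 - 26884) = (-167508 + 42*(-1/12)) - 26876 = (-167508 - 7/2) - 26876 = -335023/2 - 26876 = -388775/2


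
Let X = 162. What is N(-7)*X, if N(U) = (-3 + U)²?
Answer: 16200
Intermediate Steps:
N(-7)*X = (-3 - 7)²*162 = (-10)²*162 = 100*162 = 16200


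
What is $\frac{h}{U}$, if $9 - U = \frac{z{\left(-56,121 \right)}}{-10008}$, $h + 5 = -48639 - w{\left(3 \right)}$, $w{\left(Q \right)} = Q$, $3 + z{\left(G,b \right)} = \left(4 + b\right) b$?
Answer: $- \frac{243429588}{52597} \approx -4628.2$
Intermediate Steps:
$z{\left(G,b \right)} = -3 + b \left(4 + b\right)$ ($z{\left(G,b \right)} = -3 + \left(4 + b\right) b = -3 + b \left(4 + b\right)$)
$h = -48647$ ($h = -5 - 48642 = -48647$)
$U = \frac{52597}{5004}$ ($U = 9 - \frac{-3 + 121^{2} + 4 \cdot 121}{-10008} = 9 - \left(-3 + 14641 + 484\right) \left(- \frac{1}{10008}\right) = 9 - 15122 \left(- \frac{1}{10008}\right) = 9 - - \frac{7561}{5004} = 9 + \frac{7561}{5004} = \frac{52597}{5004} \approx 10.511$)
$\frac{h}{U} = - \frac{48647}{\frac{52597}{5004}} = \left(-48647\right) \frac{5004}{52597} = - \frac{243429588}{52597}$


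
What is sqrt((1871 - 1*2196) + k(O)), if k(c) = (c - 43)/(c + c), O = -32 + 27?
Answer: I*sqrt(8005)/5 ≈ 17.894*I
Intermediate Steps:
O = -5
k(c) = (-43 + c)/(2*c) (k(c) = (-43 + c)/((2*c)) = (-43 + c)*(1/(2*c)) = (-43 + c)/(2*c))
sqrt((1871 - 1*2196) + k(O)) = sqrt((1871 - 1*2196) + (1/2)*(-43 - 5)/(-5)) = sqrt((1871 - 2196) + (1/2)*(-1/5)*(-48)) = sqrt(-325 + 24/5) = sqrt(-1601/5) = I*sqrt(8005)/5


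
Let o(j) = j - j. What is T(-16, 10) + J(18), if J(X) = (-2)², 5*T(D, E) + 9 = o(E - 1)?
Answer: 11/5 ≈ 2.2000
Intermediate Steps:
o(j) = 0
T(D, E) = -9/5 (T(D, E) = -9/5 + (⅕)*0 = -9/5 + 0 = -9/5)
J(X) = 4
T(-16, 10) + J(18) = -9/5 + 4 = 11/5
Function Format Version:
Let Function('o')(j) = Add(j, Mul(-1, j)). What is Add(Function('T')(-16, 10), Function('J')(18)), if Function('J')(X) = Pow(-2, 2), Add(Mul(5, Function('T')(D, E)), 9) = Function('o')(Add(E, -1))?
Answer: Rational(11, 5) ≈ 2.2000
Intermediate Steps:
Function('o')(j) = 0
Function('T')(D, E) = Rational(-9, 5) (Function('T')(D, E) = Add(Rational(-9, 5), Mul(Rational(1, 5), 0)) = Add(Rational(-9, 5), 0) = Rational(-9, 5))
Function('J')(X) = 4
Add(Function('T')(-16, 10), Function('J')(18)) = Add(Rational(-9, 5), 4) = Rational(11, 5)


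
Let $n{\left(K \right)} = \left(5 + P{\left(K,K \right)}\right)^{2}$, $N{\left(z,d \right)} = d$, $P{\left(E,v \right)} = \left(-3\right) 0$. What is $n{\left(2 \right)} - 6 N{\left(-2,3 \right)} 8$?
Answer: $-3600$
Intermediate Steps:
$P{\left(E,v \right)} = 0$
$n{\left(K \right)} = 25$ ($n{\left(K \right)} = \left(5 + 0\right)^{2} = 5^{2} = 25$)
$n{\left(2 \right)} - 6 N{\left(-2,3 \right)} 8 = 25 \left(-6\right) 3 \cdot 8 = 25 \left(\left(-18\right) 8\right) = 25 \left(-144\right) = -3600$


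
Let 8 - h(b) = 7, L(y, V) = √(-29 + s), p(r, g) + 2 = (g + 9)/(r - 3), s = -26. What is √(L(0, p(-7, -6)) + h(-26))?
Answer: √(1 + I*√55) ≈ 2.0595 + 1.8005*I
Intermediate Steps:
p(r, g) = -2 + (9 + g)/(-3 + r) (p(r, g) = -2 + (g + 9)/(r - 3) = -2 + (9 + g)/(-3 + r))
L(y, V) = I*√55 (L(y, V) = √(-29 - 26) = √(-55) = I*√55)
h(b) = 1 (h(b) = 8 - 1*7 = 8 - 7 = 1)
√(L(0, p(-7, -6)) + h(-26)) = √(I*√55 + 1) = √(1 + I*√55)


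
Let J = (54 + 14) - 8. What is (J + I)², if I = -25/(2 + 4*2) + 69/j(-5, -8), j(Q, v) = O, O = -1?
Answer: 529/4 ≈ 132.25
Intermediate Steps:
j(Q, v) = -1
J = 60 (J = 68 - 8 = 60)
I = -143/2 (I = -25/(2 + 4*2) + 69/(-1) = -25/(2 + 8) + 69*(-1) = -25/10 - 69 = -25*⅒ - 69 = -5/2 - 69 = -143/2 ≈ -71.500)
(J + I)² = (60 - 143/2)² = (-23/2)² = 529/4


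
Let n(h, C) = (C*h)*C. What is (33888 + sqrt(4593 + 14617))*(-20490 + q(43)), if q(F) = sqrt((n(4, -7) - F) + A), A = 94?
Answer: -(20490 - sqrt(247))*(33888 + sqrt(19210)) ≈ -6.9667e+8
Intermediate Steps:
n(h, C) = h*C**2
q(F) = sqrt(290 - F) (q(F) = sqrt((4*(-7)**2 - F) + 94) = sqrt((4*49 - F) + 94) = sqrt((196 - F) + 94) = sqrt(290 - F))
(33888 + sqrt(4593 + 14617))*(-20490 + q(43)) = (33888 + sqrt(4593 + 14617))*(-20490 + sqrt(290 - 1*43)) = (33888 + sqrt(19210))*(-20490 + sqrt(290 - 43)) = (33888 + sqrt(19210))*(-20490 + sqrt(247)) = (-20490 + sqrt(247))*(33888 + sqrt(19210))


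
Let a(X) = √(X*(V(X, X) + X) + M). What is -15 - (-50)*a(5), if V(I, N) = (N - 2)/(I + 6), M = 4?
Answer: -15 + 50*√3674/11 ≈ 260.52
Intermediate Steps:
V(I, N) = (-2 + N)/(6 + I)
a(X) = √(4 + X*(X + (-2 + X)/(6 + X))) (a(X) = √(X*((-2 + X)/(6 + X) + X) + 4) = √(X*(X + (-2 + X)/(6 + X)) + 4) = √(4 + X*(X + (-2 + X)/(6 + X))))
-15 - (-50)*a(5) = -15 - (-50)*√((5*(-2 + 5) + (4 + 5²)*(6 + 5))/(6 + 5)) = -15 - (-50)*√((5*3 + (4 + 25)*11)/11) = -15 - (-50)*√((15 + 29*11)/11) = -15 - (-50)*√((15 + 319)/11) = -15 - (-50)*√((1/11)*334) = -15 - (-50)*√(334/11) = -15 - (-50)*√3674/11 = -15 + 50*√3674/11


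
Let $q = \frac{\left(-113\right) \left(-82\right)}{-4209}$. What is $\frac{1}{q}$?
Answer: $- \frac{4209}{9266} \approx -0.45424$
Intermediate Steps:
$q = - \frac{9266}{4209}$ ($q = 9266 \left(- \frac{1}{4209}\right) = - \frac{9266}{4209} \approx -2.2015$)
$\frac{1}{q} = \frac{1}{- \frac{9266}{4209}} = - \frac{4209}{9266}$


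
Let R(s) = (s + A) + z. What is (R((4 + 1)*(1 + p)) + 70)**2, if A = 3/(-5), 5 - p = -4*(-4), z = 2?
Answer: 11449/25 ≈ 457.96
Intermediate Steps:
p = -11 (p = 5 - (-4)*(-4) = 5 - 1*16 = 5 - 16 = -11)
A = -3/5 (A = -1/5*3 = -3/5 ≈ -0.60000)
R(s) = 7/5 + s (R(s) = (s - 3/5) + 2 = (-3/5 + s) + 2 = 7/5 + s)
(R((4 + 1)*(1 + p)) + 70)**2 = ((7/5 + (4 + 1)*(1 - 11)) + 70)**2 = ((7/5 + 5*(-10)) + 70)**2 = ((7/5 - 50) + 70)**2 = (-243/5 + 70)**2 = (107/5)**2 = 11449/25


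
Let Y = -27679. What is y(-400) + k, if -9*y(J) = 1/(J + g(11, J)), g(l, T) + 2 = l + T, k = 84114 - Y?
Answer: 795854368/7119 ≈ 1.1179e+5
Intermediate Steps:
k = 111793 (k = 84114 - 1*(-27679) = 84114 + 27679 = 111793)
g(l, T) = -2 + T + l (g(l, T) = -2 + (l + T) = -2 + (T + l) = -2 + T + l)
y(J) = -1/(9*(9 + 2*J)) (y(J) = -1/(9*(J + (-2 + J + 11))) = -1/(9*(J + (9 + J))) = -1/(9*(9 + 2*J)))
y(-400) + k = -1/(81 + 18*(-400)) + 111793 = -1/(81 - 7200) + 111793 = -1/(-7119) + 111793 = -1*(-1/7119) + 111793 = 1/7119 + 111793 = 795854368/7119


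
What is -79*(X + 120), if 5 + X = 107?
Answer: -17538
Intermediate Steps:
X = 102 (X = -5 + 107 = 102)
-79*(X + 120) = -79*(102 + 120) = -79*222 = -17538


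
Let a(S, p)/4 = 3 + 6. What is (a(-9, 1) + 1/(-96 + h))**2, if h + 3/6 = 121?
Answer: 3118756/2401 ≈ 1298.9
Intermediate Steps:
a(S, p) = 36 (a(S, p) = 4*(3 + 6) = 4*9 = 36)
h = 241/2 (h = -1/2 + 121 = 241/2 ≈ 120.50)
(a(-9, 1) + 1/(-96 + h))**2 = (36 + 1/(-96 + 241/2))**2 = (36 + 1/(49/2))**2 = (36 + 2/49)**2 = (1766/49)**2 = 3118756/2401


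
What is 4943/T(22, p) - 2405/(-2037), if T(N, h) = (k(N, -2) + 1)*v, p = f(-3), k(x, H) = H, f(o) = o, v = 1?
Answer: -10066486/2037 ≈ -4941.8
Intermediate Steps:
p = -3
T(N, h) = -1 (T(N, h) = (-2 + 1)*1 = -1*1 = -1)
4943/T(22, p) - 2405/(-2037) = 4943/(-1) - 2405/(-2037) = 4943*(-1) - 2405*(-1/2037) = -4943 + 2405/2037 = -10066486/2037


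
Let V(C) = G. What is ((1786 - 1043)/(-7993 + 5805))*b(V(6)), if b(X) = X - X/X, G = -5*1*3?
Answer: 2972/547 ≈ 5.4333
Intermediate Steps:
G = -15 (G = -5*3 = -15)
V(C) = -15
b(X) = -1 + X (b(X) = X - 1*1 = X - 1 = -1 + X)
((1786 - 1043)/(-7993 + 5805))*b(V(6)) = ((1786 - 1043)/(-7993 + 5805))*(-1 - 15) = (743/(-2188))*(-16) = (743*(-1/2188))*(-16) = -743/2188*(-16) = 2972/547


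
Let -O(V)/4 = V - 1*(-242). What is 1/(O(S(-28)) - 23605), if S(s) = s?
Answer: -1/24461 ≈ -4.0881e-5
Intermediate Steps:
O(V) = -968 - 4*V (O(V) = -4*(V - 1*(-242)) = -4*(V + 242) = -4*(242 + V) = -968 - 4*V)
1/(O(S(-28)) - 23605) = 1/((-968 - 4*(-28)) - 23605) = 1/((-968 + 112) - 23605) = 1/(-856 - 23605) = 1/(-24461) = -1/24461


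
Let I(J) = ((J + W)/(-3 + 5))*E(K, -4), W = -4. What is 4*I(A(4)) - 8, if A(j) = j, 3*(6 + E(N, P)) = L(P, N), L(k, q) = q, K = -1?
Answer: -8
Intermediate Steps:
E(N, P) = -6 + N/3
I(J) = 38/3 - 19*J/6 (I(J) = ((J - 4)/(-3 + 5))*(-6 + (⅓)*(-1)) = ((-4 + J)/2)*(-6 - ⅓) = ((-4 + J)*(½))*(-19/3) = (-2 + J/2)*(-19/3) = 38/3 - 19*J/6)
4*I(A(4)) - 8 = 4*(38/3 - 19/6*4) - 8 = 4*(38/3 - 38/3) - 8 = 4*0 - 8 = 0 - 8 = -8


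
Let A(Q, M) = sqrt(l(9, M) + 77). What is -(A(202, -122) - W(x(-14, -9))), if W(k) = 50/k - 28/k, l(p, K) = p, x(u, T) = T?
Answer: -22/9 - sqrt(86) ≈ -11.718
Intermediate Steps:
W(k) = 22/k
A(Q, M) = sqrt(86) (A(Q, M) = sqrt(9 + 77) = sqrt(86))
-(A(202, -122) - W(x(-14, -9))) = -(sqrt(86) - 22/(-9)) = -(sqrt(86) - 22*(-1)/9) = -(sqrt(86) - 1*(-22/9)) = -(sqrt(86) + 22/9) = -(22/9 + sqrt(86)) = -22/9 - sqrt(86)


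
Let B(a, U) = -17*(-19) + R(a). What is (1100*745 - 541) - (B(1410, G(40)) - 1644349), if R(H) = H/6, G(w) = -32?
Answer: 2462750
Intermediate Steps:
R(H) = H/6 (R(H) = H*(⅙) = H/6)
B(a, U) = 323 + a/6 (B(a, U) = -17*(-19) + a/6 = 323 + a/6)
(1100*745 - 541) - (B(1410, G(40)) - 1644349) = (1100*745 - 541) - ((323 + (⅙)*1410) - 1644349) = (819500 - 541) - ((323 + 235) - 1644349) = 818959 - (558 - 1644349) = 818959 - 1*(-1643791) = 818959 + 1643791 = 2462750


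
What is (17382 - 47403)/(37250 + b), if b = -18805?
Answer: -30021/18445 ≈ -1.6276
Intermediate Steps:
(17382 - 47403)/(37250 + b) = (17382 - 47403)/(37250 - 18805) = -30021/18445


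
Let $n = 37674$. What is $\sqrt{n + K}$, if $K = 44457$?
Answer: $\sqrt{82131} \approx 286.58$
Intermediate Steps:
$\sqrt{n + K} = \sqrt{37674 + 44457} = \sqrt{82131}$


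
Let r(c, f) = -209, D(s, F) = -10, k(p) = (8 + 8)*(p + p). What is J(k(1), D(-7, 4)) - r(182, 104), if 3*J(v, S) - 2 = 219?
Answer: 848/3 ≈ 282.67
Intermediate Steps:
k(p) = 32*p (k(p) = 16*(2*p) = 32*p)
J(v, S) = 221/3 (J(v, S) = 2/3 + (1/3)*219 = 2/3 + 73 = 221/3)
J(k(1), D(-7, 4)) - r(182, 104) = 221/3 - 1*(-209) = 221/3 + 209 = 848/3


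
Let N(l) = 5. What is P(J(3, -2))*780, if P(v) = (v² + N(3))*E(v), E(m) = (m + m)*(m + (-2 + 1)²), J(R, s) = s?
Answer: 28080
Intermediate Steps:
E(m) = 2*m*(1 + m) (E(m) = (2*m)*(m + (-1)²) = (2*m)*(m + 1) = (2*m)*(1 + m) = 2*m*(1 + m))
P(v) = 2*v*(1 + v)*(5 + v²) (P(v) = (v² + 5)*(2*v*(1 + v)) = (5 + v²)*(2*v*(1 + v)) = 2*v*(1 + v)*(5 + v²))
P(J(3, -2))*780 = (2*(-2)*(1 - 2)*(5 + (-2)²))*780 = (2*(-2)*(-1)*(5 + 4))*780 = (2*(-2)*(-1)*9)*780 = 36*780 = 28080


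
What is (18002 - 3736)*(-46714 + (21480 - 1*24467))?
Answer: -709034466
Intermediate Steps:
(18002 - 3736)*(-46714 + (21480 - 1*24467)) = 14266*(-46714 + (21480 - 24467)) = 14266*(-46714 - 2987) = 14266*(-49701) = -709034466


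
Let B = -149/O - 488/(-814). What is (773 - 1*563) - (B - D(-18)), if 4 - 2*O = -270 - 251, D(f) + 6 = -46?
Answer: 33753836/213675 ≈ 157.97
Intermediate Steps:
D(f) = -52 (D(f) = -6 - 46 = -52)
O = 525/2 (O = 2 - (-270 - 251)/2 = 2 - ½*(-521) = 2 + 521/2 = 525/2 ≈ 262.50)
B = 6814/213675 (B = -149/525/2 - 488/(-814) = -149*2/525 - 488*(-1/814) = -298/525 + 244/407 = 6814/213675 ≈ 0.031890)
(773 - 1*563) - (B - D(-18)) = (773 - 1*563) - (6814/213675 - 1*(-52)) = (773 - 563) - (6814/213675 + 52) = 210 - 1*11117914/213675 = 210 - 11117914/213675 = 33753836/213675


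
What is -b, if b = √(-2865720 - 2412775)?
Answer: -I*√5278495 ≈ -2297.5*I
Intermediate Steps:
b = I*√5278495 (b = √(-5278495) = I*√5278495 ≈ 2297.5*I)
-b = -I*√5278495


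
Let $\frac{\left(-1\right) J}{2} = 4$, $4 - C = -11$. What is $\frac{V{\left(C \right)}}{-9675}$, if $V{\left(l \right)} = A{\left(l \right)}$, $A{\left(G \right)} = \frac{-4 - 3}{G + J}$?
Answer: $\frac{1}{9675} \approx 0.00010336$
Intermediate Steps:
$C = 15$ ($C = 4 - -11 = 4 + 11 = 15$)
$J = -8$ ($J = \left(-2\right) 4 = -8$)
$A{\left(G \right)} = - \frac{7}{-8 + G}$ ($A{\left(G \right)} = \frac{-4 - 3}{G - 8} = - \frac{7}{-8 + G}$)
$V{\left(l \right)} = - \frac{7}{-8 + l}$
$\frac{V{\left(C \right)}}{-9675} = \frac{\left(-7\right) \frac{1}{-8 + 15}}{-9675} = - \frac{7}{7} \left(- \frac{1}{9675}\right) = \left(-7\right) \frac{1}{7} \left(- \frac{1}{9675}\right) = \left(-1\right) \left(- \frac{1}{9675}\right) = \frac{1}{9675}$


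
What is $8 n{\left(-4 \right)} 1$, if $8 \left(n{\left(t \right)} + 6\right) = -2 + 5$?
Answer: $-45$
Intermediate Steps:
$n{\left(t \right)} = - \frac{45}{8}$ ($n{\left(t \right)} = -6 + \frac{-2 + 5}{8} = -6 + \frac{1}{8} \cdot 3 = -6 + \frac{3}{8} = - \frac{45}{8}$)
$8 n{\left(-4 \right)} 1 = 8 \left(- \frac{45}{8}\right) 1 = \left(-45\right) 1 = -45$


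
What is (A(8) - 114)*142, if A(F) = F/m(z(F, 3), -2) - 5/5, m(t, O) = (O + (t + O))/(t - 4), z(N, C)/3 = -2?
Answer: -15194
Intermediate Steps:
z(N, C) = -6 (z(N, C) = 3*(-2) = -6)
m(t, O) = (t + 2*O)/(-4 + t) (m(t, O) = (O + (O + t))/(-4 + t) = (t + 2*O)/(-4 + t))
A(F) = -1 + F (A(F) = F/(((-6 + 2*(-2))/(-4 - 6))) - 5/5 = F/(((-6 - 4)/(-10))) - 5*1/5 = F/((-1/10*(-10))) - 1 = F/1 - 1 = F*1 - 1 = F - 1 = -1 + F)
(A(8) - 114)*142 = ((-1 + 8) - 114)*142 = (7 - 114)*142 = -107*142 = -15194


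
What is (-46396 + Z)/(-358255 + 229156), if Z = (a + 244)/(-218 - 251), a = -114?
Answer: 21759854/60547431 ≈ 0.35939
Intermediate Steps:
Z = -130/469 (Z = (-114 + 244)/(-218 - 251) = 130/(-469) = 130*(-1/469) = -130/469 ≈ -0.27719)
(-46396 + Z)/(-358255 + 229156) = (-46396 - 130/469)/(-358255 + 229156) = -21759854/469/(-129099) = -21759854/469*(-1/129099) = 21759854/60547431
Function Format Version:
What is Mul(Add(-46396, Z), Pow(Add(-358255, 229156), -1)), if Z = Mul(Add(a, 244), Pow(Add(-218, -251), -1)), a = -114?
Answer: Rational(21759854, 60547431) ≈ 0.35939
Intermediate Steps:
Z = Rational(-130, 469) (Z = Mul(Add(-114, 244), Pow(Add(-218, -251), -1)) = Mul(130, Pow(-469, -1)) = Mul(130, Rational(-1, 469)) = Rational(-130, 469) ≈ -0.27719)
Mul(Add(-46396, Z), Pow(Add(-358255, 229156), -1)) = Mul(Add(-46396, Rational(-130, 469)), Pow(Add(-358255, 229156), -1)) = Mul(Rational(-21759854, 469), Pow(-129099, -1)) = Mul(Rational(-21759854, 469), Rational(-1, 129099)) = Rational(21759854, 60547431)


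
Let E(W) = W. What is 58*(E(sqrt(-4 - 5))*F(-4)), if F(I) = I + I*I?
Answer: 2088*I ≈ 2088.0*I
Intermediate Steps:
F(I) = I + I**2
58*(E(sqrt(-4 - 5))*F(-4)) = 58*(sqrt(-4 - 5)*(-4*(1 - 4))) = 58*(sqrt(-9)*(-4*(-3))) = 58*((3*I)*12) = 58*(36*I) = 2088*I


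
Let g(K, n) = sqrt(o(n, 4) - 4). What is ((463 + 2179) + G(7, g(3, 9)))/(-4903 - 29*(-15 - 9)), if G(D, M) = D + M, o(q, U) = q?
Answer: -2649/4207 - sqrt(5)/4207 ≈ -0.63020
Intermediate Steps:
g(K, n) = sqrt(-4 + n) (g(K, n) = sqrt(n - 4) = sqrt(-4 + n))
((463 + 2179) + G(7, g(3, 9)))/(-4903 - 29*(-15 - 9)) = ((463 + 2179) + (7 + sqrt(-4 + 9)))/(-4903 - 29*(-15 - 9)) = (2642 + (7 + sqrt(5)))/(-4903 - 29*(-24)) = (2649 + sqrt(5))/(-4903 + 696) = (2649 + sqrt(5))/(-4207) = (2649 + sqrt(5))*(-1/4207) = -2649/4207 - sqrt(5)/4207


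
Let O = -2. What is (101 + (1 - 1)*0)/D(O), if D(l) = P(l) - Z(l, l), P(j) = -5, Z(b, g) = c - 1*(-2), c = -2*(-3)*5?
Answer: -101/37 ≈ -2.7297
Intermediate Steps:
c = 30 (c = 6*5 = 30)
Z(b, g) = 32 (Z(b, g) = 30 - 1*(-2) = 30 + 2 = 32)
D(l) = -37 (D(l) = -5 - 1*32 = -5 - 32 = -37)
(101 + (1 - 1)*0)/D(O) = (101 + (1 - 1)*0)/(-37) = (101 + 0*0)*(-1/37) = (101 + 0)*(-1/37) = 101*(-1/37) = -101/37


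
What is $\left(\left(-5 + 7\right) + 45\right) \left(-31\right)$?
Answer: $-1457$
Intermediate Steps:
$\left(\left(-5 + 7\right) + 45\right) \left(-31\right) = \left(2 + 45\right) \left(-31\right) = 47 \left(-31\right) = -1457$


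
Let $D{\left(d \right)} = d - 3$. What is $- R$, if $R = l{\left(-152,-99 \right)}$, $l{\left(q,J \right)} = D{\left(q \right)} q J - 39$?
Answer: $2332479$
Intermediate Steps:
$D{\left(d \right)} = -3 + d$
$l{\left(q,J \right)} = -39 + J q \left(-3 + q\right)$ ($l{\left(q,J \right)} = \left(-3 + q\right) q J - 39 = q \left(-3 + q\right) J - 39 = J q \left(-3 + q\right) - 39 = -39 + J q \left(-3 + q\right)$)
$R = -2332479$ ($R = -39 - - 15048 \left(-3 - 152\right) = -39 - \left(-15048\right) \left(-155\right) = -39 - 2332440 = -2332479$)
$- R = \left(-1\right) \left(-2332479\right) = 2332479$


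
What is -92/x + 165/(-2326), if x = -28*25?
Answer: 24623/407050 ≈ 0.060491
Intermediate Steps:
x = -700
-92/x + 165/(-2326) = -92/(-700) + 165/(-2326) = -92*(-1/700) + 165*(-1/2326) = 23/175 - 165/2326 = 24623/407050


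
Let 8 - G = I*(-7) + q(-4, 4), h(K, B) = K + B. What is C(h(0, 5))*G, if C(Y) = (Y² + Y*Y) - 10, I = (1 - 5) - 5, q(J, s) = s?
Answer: -2360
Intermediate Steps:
h(K, B) = B + K
I = -9 (I = -4 - 5 = -9)
C(Y) = -10 + 2*Y² (C(Y) = (Y² + Y²) - 10 = 2*Y² - 10 = -10 + 2*Y²)
G = -59 (G = 8 - (-9*(-7) + 4) = 8 - (63 + 4) = 8 - 1*67 = 8 - 67 = -59)
C(h(0, 5))*G = (-10 + 2*(5 + 0)²)*(-59) = (-10 + 2*5²)*(-59) = (-10 + 2*25)*(-59) = (-10 + 50)*(-59) = 40*(-59) = -2360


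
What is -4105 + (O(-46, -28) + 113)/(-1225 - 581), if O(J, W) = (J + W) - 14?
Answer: -7413655/1806 ≈ -4105.0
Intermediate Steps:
O(J, W) = -14 + J + W
-4105 + (O(-46, -28) + 113)/(-1225 - 581) = -4105 + ((-14 - 46 - 28) + 113)/(-1225 - 581) = -4105 + (-88 + 113)/(-1806) = -4105 + 25*(-1/1806) = -4105 - 25/1806 = -7413655/1806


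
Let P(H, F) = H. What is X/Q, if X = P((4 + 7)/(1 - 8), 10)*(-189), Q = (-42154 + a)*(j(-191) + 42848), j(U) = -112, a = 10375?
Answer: -1/4572752 ≈ -2.1869e-7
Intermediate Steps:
Q = -1358107344 (Q = (-42154 + 10375)*(-112 + 42848) = -31779*42736 = -1358107344)
X = 297 (X = ((4 + 7)/(1 - 8))*(-189) = (11/(-7))*(-189) = (11*(-1/7))*(-189) = -11/7*(-189) = 297)
X/Q = 297/(-1358107344) = 297*(-1/1358107344) = -1/4572752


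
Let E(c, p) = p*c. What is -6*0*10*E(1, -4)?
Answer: 0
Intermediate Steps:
E(c, p) = c*p
-6*0*10*E(1, -4) = -6*0*10*1*(-4) = -0*(-4) = -6*0 = 0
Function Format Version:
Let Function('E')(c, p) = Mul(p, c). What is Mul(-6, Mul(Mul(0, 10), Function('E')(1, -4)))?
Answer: 0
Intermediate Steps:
Function('E')(c, p) = Mul(c, p)
Mul(-6, Mul(Mul(0, 10), Function('E')(1, -4))) = Mul(-6, Mul(Mul(0, 10), Mul(1, -4))) = Mul(-6, Mul(0, -4)) = Mul(-6, 0) = 0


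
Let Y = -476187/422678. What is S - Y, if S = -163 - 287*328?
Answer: -39857636535/422678 ≈ -94298.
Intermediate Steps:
S = -94299 (S = -163 - 94136 = -94299)
Y = -476187/422678 (Y = -476187*1/422678 = -476187/422678 ≈ -1.1266)
S - Y = -94299 - 1*(-476187/422678) = -94299 + 476187/422678 = -39857636535/422678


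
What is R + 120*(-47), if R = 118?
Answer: -5522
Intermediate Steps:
R + 120*(-47) = 118 + 120*(-47) = 118 - 5640 = -5522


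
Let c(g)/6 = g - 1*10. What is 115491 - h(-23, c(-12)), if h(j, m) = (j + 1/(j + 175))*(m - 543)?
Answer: 15195507/152 ≈ 99971.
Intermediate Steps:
c(g) = -60 + 6*g (c(g) = 6*(g - 1*10) = 6*(g - 10) = 6*(-10 + g) = -60 + 6*g)
h(j, m) = (-543 + m)*(j + 1/(175 + j)) (h(j, m) = (j + 1/(175 + j))*(-543 + m) = (-543 + m)*(j + 1/(175 + j)))
115491 - h(-23, c(-12)) = 115491 - (-543 + (-60 + 6*(-12)) - 95025*(-23) - 543*(-23)² + (-60 + 6*(-12))*(-23)² + 175*(-23)*(-60 + 6*(-12)))/(175 - 23) = 115491 - (-543 + (-60 - 72) + 2185575 - 543*529 + (-60 - 72)*529 + 175*(-23)*(-60 - 72))/152 = 115491 - (-543 - 132 + 2185575 - 287247 - 132*529 + 175*(-23)*(-132))/152 = 115491 - (-543 - 132 + 2185575 - 287247 - 69828 + 531300)/152 = 115491 - 2359125/152 = 15195507/152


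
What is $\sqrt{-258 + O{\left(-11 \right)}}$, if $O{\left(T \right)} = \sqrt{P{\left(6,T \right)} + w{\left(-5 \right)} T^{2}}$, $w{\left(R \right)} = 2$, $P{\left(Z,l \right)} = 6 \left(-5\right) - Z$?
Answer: $\sqrt{-258 + \sqrt{206}} \approx 15.609 i$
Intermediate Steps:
$P{\left(Z,l \right)} = -30 - Z$
$O{\left(T \right)} = \sqrt{-36 + 2 T^{2}}$ ($O{\left(T \right)} = \sqrt{\left(-30 - 6\right) + 2 T^{2}} = \sqrt{-36 + 2 T^{2}}$)
$\sqrt{-258 + O{\left(-11 \right)}} = \sqrt{-258 + \sqrt{-36 + 2 \left(-11\right)^{2}}} = \sqrt{-258 + \sqrt{-36 + 2 \cdot 121}} = \sqrt{-258 + \sqrt{-36 + 242}} = \sqrt{-258 + \sqrt{206}}$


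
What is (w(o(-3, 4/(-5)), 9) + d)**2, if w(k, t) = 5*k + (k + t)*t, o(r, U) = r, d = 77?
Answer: 13456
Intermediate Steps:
w(k, t) = 5*k + t*(k + t)
(w(o(-3, 4/(-5)), 9) + d)**2 = ((9**2 + 5*(-3) - 3*9) + 77)**2 = ((81 - 15 - 27) + 77)**2 = (39 + 77)**2 = 116**2 = 13456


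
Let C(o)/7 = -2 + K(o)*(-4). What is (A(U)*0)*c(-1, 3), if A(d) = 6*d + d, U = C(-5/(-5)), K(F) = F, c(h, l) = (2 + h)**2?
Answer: 0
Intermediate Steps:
C(o) = -14 - 28*o (C(o) = 7*(-2 + o*(-4)) = 7*(-2 - 4*o) = -14 - 28*o)
U = -42 (U = -14 - (-140)/(-5) = -14 - (-140)*(-1)/5 = -14 - 28*1 = -14 - 28 = -42)
A(d) = 7*d
(A(U)*0)*c(-1, 3) = ((7*(-42))*0)*(2 - 1)**2 = -294*0*1**2 = 0*1 = 0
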